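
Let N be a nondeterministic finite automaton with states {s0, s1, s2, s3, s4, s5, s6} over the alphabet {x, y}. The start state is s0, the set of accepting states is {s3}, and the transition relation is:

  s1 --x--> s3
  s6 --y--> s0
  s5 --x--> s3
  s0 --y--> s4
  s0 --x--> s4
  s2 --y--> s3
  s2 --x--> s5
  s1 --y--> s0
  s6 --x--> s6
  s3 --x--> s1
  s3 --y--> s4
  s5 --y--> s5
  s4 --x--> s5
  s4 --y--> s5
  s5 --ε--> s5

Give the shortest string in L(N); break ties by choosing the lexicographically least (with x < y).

xxx

A breadth-first search from s0 reaches an accepting state first via the path s0 → s4 → s5 → s3 on input xxx.
No string of length < 3 is accepted (BFS exhausts all shorter strings without reaching an accepting state), and xxx is the lexicographically least accepting string of length 3.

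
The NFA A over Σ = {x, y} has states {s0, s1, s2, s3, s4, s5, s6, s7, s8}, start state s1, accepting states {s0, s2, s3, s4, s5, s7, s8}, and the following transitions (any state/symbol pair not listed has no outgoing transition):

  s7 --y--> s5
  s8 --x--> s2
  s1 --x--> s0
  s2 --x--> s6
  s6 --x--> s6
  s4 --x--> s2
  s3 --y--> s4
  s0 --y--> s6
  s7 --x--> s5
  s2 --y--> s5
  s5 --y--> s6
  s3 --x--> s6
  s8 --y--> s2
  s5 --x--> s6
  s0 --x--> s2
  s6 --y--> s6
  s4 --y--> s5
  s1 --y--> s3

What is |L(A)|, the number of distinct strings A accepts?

8

The useful subgraph on states {s0, s1, s2, s3, s4, s5} is acyclic, so L(A) is finite; the longest accepting path visits 5 useful states, giving maximum string length 4.
Counting accepting paths from s1 by length: 2 of length 1, 2 of length 2, 3 of length 3, 1 of length 4. Total 8.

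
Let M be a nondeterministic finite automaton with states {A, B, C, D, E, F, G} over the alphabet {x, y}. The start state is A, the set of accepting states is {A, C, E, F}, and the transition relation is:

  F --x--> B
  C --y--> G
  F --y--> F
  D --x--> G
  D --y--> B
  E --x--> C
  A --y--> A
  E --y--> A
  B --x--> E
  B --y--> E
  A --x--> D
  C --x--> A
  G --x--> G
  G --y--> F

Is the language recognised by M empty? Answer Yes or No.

The empty string ε is accepted: the run A ends in the accepting state A.
Since at least one string is accepted, L(M) is not empty.

No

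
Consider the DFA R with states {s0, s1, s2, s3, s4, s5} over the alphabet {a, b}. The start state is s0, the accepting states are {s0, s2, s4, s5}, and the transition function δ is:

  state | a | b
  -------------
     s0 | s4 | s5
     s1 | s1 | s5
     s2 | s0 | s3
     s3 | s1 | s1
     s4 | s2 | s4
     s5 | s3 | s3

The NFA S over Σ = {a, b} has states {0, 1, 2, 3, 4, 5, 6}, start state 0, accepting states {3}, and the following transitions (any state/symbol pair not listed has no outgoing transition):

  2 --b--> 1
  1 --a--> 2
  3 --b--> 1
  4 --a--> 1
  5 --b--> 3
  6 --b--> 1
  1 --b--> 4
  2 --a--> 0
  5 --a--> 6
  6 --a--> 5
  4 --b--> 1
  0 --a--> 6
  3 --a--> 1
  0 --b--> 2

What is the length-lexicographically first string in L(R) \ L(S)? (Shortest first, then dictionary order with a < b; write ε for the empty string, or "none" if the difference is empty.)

ε

The empty string ε is accepted by R but not by S.
Since ε is the unique shortest string, it is the required witness.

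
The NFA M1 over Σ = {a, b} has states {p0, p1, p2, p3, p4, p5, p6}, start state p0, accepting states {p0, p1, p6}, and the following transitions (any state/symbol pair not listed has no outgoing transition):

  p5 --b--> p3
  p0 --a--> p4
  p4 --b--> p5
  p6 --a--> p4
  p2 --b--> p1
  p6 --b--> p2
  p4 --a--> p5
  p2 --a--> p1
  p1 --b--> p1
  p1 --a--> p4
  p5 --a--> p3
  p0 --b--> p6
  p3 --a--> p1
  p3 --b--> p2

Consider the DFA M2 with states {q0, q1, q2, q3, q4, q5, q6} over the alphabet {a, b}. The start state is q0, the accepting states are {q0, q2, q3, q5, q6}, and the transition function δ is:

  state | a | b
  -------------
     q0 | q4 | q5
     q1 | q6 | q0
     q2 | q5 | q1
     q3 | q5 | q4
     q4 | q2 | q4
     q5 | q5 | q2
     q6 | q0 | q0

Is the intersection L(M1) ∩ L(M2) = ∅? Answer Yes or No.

The empty string ε is accepted by both M1 and M2.
Hence L(M1) ∩ L(M2) ≠ ∅.

No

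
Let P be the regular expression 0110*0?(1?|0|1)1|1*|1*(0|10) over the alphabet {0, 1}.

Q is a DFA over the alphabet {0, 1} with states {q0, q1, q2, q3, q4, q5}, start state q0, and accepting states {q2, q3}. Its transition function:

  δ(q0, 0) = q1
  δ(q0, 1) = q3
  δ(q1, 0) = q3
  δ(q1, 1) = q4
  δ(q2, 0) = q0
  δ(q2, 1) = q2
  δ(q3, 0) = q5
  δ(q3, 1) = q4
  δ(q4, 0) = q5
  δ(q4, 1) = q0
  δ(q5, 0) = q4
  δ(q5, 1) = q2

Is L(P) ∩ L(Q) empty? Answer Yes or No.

No

The string 1 is accepted by both P and Q.
Hence L(P) ∩ L(Q) ≠ ∅.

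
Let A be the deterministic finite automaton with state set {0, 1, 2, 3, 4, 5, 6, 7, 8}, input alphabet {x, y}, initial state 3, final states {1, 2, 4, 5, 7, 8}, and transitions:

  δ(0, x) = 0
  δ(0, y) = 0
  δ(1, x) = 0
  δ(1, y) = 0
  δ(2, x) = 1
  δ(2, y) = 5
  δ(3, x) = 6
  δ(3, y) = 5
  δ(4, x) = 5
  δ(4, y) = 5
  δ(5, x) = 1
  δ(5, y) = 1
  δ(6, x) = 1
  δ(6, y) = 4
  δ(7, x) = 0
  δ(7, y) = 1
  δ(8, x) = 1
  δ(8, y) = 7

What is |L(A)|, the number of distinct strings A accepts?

The useful subgraph on states {1, 3, 4, 5, 6} is acyclic, so L(A) is finite; the longest accepting path visits 5 useful states, giving maximum string length 4.
Counting accepting paths from 3 by length: 1 of length 1, 4 of length 2, 2 of length 3, 4 of length 4. Total 11.

11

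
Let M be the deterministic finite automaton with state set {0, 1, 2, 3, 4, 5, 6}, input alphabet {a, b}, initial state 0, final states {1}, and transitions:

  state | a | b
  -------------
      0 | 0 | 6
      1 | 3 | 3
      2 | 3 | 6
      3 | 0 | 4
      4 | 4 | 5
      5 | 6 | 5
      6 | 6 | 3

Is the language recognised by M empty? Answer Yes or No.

Yes

The states reachable from the start state are {0, 3, 4, 5, 6}.
None of the accepting states {1} is reachable, so no string is accepted and L(M) = ∅.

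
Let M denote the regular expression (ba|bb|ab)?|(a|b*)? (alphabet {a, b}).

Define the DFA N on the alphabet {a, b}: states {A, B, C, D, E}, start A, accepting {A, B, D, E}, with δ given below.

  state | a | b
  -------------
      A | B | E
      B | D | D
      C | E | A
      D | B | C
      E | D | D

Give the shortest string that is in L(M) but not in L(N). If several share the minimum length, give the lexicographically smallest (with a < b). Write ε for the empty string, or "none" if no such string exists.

The string bbb is accepted by M but not by N.
No shorter string lies in the difference, and bbb is the lexicographically first length-3 string in L(M) \ L(N).

bbb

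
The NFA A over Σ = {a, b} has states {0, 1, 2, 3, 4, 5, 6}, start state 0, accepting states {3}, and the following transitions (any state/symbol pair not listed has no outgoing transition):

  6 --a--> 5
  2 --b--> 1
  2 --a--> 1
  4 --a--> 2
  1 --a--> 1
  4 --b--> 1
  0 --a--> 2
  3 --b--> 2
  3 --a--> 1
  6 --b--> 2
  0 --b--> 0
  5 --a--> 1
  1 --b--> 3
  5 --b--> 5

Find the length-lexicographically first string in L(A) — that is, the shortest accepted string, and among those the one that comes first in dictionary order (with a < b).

A breadth-first search from 0 reaches an accepting state first via the path 0 → 2 → 1 → 3 on input aab.
No string of length < 3 is accepted (BFS exhausts all shorter strings without reaching an accepting state), and aab is the lexicographically least accepting string of length 3.

aab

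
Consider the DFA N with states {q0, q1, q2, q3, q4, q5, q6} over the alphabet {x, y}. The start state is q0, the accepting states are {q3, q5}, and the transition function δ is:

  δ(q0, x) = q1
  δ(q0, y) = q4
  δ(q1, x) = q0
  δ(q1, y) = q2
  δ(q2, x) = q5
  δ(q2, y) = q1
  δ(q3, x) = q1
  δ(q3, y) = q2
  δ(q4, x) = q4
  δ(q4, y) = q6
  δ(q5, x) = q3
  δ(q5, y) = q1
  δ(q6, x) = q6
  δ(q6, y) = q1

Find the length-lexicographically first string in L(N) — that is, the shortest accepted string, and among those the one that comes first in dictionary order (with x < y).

A breadth-first search from q0 reaches an accepting state first via the path q0 → q1 → q2 → q5 on input xyx.
No string of length < 3 is accepted (BFS exhausts all shorter strings without reaching an accepting state), and xyx is the lexicographically least accepting string of length 3.

xyx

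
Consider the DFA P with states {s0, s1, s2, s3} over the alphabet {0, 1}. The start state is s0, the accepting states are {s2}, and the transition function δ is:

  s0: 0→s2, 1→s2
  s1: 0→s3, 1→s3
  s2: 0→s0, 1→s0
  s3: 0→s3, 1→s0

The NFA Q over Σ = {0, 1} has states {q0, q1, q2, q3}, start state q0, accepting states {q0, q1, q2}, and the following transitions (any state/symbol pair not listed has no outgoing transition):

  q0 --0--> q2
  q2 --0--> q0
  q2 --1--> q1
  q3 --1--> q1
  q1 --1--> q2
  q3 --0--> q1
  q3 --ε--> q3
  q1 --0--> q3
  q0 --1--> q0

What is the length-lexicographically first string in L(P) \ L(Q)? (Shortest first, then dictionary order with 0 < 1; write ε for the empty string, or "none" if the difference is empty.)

010

The string 010 is accepted by P but not by Q.
No shorter string lies in the difference, and 010 is the lexicographically first length-3 string in L(P) \ L(Q).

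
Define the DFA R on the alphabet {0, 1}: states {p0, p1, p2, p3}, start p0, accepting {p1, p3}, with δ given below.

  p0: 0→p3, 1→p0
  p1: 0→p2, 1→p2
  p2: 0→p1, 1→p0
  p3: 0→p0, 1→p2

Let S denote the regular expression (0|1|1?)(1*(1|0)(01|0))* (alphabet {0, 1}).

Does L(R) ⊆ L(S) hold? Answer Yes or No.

Yes

Converting the expression S to a DFA (subset construction, then merging equivalent states) gives the minimal DFA with states {s0, s1, s2, s3}, start state s0, accepting states {s0, s1, s2} and transitions s0: 0→s1, 1→s1; s1: 0→s2, 1→s3; s2: 0→s2, 1→s1; s3: 0→s2, 1→s3.
Exploring the product automaton R × S from the start pair (p0, s0), following both machines on each input symbol, reaches 10 state pairs: (p0, s0), (p3, s1), (p0, s1), (p0, s2), (p2, s3), (p3, s2), (p0, s3), (p1, s2), (p2, s1), (p2, s2).
R accepts in {p1, p3} and S accepts in {s0, s1, s2}. The reachable pairs whose R-component is accepting are (p3, s1), (p3, s2), (p1, s2); in each of them the S-component is accepting too, so the product for L(R) \ L(S) (R-component accepting, S-component rejecting) has no reachable accepting pair and the difference is empty.
Hence every string in L(R) is also in L(S).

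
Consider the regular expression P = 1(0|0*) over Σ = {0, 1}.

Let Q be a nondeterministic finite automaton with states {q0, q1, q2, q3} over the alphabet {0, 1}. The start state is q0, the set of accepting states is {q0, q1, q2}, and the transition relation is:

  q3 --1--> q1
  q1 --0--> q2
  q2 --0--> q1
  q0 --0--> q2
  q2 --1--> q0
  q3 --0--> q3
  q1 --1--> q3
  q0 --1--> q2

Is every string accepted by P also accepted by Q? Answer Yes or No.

Converting the expression P to a DFA (subset construction, then merging equivalent states) gives the minimal DFA with states {p0, p1, p2}, start state p0, accepting states {p2} and transitions p0: 0→p1, 1→p2; p1: 0→p1, 1→p1; p2: 0→p2, 1→p1.
Exploring the product automaton P × Q from the start pair (p0, q0), following both machines on each input symbol, reaches 7 state pairs: (p0, q0), (p1, q2), (p2, q2), (p1, q1), (p1, q0), (p2, q1), (p1, q3).
P accepts in {p2} and Q accepts in {q0, q1, q2}. The reachable pairs whose P-component is accepting are (p2, q2), (p2, q1); in each of them the Q-component is accepting too, so the product for L(P) \ L(Q) (P-component accepting, Q-component rejecting) has no reachable accepting pair and the difference is empty.
Hence every string in L(P) is also in L(Q).

Yes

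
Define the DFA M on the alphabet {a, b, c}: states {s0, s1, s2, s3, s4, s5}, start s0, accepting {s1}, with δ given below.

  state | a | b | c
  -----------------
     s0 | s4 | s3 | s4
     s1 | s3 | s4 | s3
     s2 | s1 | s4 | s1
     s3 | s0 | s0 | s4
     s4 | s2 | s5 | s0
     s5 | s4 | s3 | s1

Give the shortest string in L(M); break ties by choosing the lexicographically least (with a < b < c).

aaa

A breadth-first search from s0 reaches an accepting state first via the path s0 → s4 → s2 → s1 on input aaa.
No string of length < 3 is accepted (BFS exhausts all shorter strings without reaching an accepting state), and aaa is the lexicographically least accepting string of length 3.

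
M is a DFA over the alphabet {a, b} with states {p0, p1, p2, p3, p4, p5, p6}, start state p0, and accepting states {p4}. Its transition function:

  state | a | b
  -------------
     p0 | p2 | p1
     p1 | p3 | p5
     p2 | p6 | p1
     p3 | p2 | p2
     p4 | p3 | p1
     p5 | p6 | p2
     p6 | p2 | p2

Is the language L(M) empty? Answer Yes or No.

The states reachable from the start state are {p0, p1, p2, p3, p5, p6}.
None of the accepting states {p4} is reachable, so no string is accepted and L(M) = ∅.

Yes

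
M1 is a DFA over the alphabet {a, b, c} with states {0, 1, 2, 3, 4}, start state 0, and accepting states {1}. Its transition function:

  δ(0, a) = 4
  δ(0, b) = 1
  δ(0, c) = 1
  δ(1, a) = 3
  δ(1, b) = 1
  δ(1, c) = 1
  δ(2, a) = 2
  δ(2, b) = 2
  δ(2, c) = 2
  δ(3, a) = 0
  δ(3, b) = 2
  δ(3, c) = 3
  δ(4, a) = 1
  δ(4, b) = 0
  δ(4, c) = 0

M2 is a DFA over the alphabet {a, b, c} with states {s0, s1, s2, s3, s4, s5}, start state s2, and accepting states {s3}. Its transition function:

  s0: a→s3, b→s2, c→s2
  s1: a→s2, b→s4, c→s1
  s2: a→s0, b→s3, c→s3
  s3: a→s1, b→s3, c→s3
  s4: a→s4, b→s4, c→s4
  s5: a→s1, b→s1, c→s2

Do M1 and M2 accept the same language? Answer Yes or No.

Exploring the product automaton M1 × M2 from the start pair (0, s2), following both machines on each input symbol, reaches 5 state pairs: (0, s2), (4, s0), (1, s3), (3, s1), (2, s4).
M1 accepts in {1} and M2 accepts in {s3}. In every reachable pair the two components are either both accepting — (1, s3) — or both non-accepting, so no string is accepted by exactly one of the machines: L(M1) \ L(M2) and L(M2) \ L(M1) are both empty.
Hence every string is accepted by M1 iff it is accepted by M2, and the two languages coincide.

Yes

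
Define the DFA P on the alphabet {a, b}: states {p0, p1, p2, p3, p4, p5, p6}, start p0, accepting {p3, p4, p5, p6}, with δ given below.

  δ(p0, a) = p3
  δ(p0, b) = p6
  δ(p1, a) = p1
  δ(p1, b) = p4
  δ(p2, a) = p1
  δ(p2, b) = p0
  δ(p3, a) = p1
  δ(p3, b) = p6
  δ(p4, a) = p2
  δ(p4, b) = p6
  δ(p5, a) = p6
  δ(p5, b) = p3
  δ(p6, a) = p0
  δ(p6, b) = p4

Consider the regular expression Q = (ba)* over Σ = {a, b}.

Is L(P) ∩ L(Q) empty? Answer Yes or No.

Converting the expression Q to a DFA (subset construction, then merging equivalent states) gives the minimal DFA with states {q0, q1, q2}, start state q0, accepting states {q0} and transitions q0: a→q1, b→q2; q1: a→q1, b→q1; q2: a→q0, b→q1.
Exploring the product automaton P × Q from the start pair (p0, q0), following both machines on each input symbol, reaches 8 state pairs: (p0, q0), (p3, q1), (p6, q2), (p1, q1), (p6, q1), (p4, q1), (p0, q1), (p2, q1).
P accepts in {p3, p4, p5, p6} and Q accepts in {q0}; no reachable pair has both components accepting, so no string drives both machines to acceptance simultaneously and L(P) ∩ L(Q) = ∅.
So no string is accepted by both, and the intersection is empty.

Yes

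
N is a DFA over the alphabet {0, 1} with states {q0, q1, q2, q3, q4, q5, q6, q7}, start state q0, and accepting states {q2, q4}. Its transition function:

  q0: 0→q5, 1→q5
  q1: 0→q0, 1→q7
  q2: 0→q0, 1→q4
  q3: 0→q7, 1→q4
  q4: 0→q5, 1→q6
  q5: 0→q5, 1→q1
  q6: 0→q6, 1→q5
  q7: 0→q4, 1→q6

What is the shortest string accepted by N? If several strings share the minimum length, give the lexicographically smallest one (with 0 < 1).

A breadth-first search from q0 reaches an accepting state first via the path q0 → q5 → q1 → q7 → q4 on input 0110.
No string of length < 4 is accepted (BFS exhausts all shorter strings without reaching an accepting state), and 0110 is the lexicographically least accepting string of length 4.

0110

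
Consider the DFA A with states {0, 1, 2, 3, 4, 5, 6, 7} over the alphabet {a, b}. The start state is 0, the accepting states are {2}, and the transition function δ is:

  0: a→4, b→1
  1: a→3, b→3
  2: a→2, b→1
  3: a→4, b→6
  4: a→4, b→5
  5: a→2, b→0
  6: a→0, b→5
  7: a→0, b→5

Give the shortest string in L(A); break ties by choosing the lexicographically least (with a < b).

A breadth-first search from 0 reaches an accepting state first via the path 0 → 4 → 5 → 2 on input aba.
No string of length < 3 is accepted (BFS exhausts all shorter strings without reaching an accepting state), and aba is the lexicographically least accepting string of length 3.

aba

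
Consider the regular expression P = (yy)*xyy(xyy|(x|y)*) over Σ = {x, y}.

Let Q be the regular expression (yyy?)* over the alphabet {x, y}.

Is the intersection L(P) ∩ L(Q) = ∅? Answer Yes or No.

Converting the expression P to a DFA (subset construction, then merging equivalent states) gives the minimal DFA with states {p0, p1, p2, p3, p4, p5}, start state p0, accepting states {p5} and transitions p0: x→p1, y→p2; p1: x→p3, y→p4; p2: x→p3, y→p0; p3: x→p3, y→p3; p4: x→p3, y→p5; p5: x→p5, y→p5.
Converting the expression Q to a DFA (subset construction, then merging equivalent states) gives the minimal DFA with states {q0, q1, q2, q3}, start state q0, accepting states {q0, q3} and transitions q0: x→q1, y→q2; q1: x→q1, y→q1; q2: x→q1, y→q3; q3: x→q1, y→q3.
Exploring the product automaton P × Q from the start pair (p0, q0), following both machines on each input symbol, reaches 8 state pairs: (p0, q0), (p1, q1), (p2, q2), (p3, q1), (p4, q1), (p0, q3), (p5, q1), (p2, q3).
P accepts in {p5} and Q accepts in {q0, q3}; no reachable pair has both components accepting, so no string drives both machines to acceptance simultaneously and L(P) ∩ L(Q) = ∅.
So no string is accepted by both, and the intersection is empty.

Yes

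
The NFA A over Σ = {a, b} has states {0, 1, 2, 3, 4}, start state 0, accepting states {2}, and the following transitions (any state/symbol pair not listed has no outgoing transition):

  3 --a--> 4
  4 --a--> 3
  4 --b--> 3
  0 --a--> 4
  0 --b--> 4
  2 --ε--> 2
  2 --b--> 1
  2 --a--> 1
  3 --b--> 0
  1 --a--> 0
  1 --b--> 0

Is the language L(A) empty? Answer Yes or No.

Yes

The states reachable from the start state are {0, 3, 4}.
None of the accepting states {2} is reachable, so no string is accepted and L(A) = ∅.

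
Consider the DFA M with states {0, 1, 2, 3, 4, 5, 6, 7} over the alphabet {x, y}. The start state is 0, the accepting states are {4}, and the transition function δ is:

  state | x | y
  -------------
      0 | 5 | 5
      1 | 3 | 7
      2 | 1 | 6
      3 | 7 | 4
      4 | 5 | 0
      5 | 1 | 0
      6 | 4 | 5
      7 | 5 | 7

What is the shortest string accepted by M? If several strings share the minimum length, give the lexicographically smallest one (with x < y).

xxxy

A breadth-first search from 0 reaches an accepting state first via the path 0 → 5 → 1 → 3 → 4 on input xxxy.
No string of length < 4 is accepted (BFS exhausts all shorter strings without reaching an accepting state), and xxxy is the lexicographically least accepting string of length 4.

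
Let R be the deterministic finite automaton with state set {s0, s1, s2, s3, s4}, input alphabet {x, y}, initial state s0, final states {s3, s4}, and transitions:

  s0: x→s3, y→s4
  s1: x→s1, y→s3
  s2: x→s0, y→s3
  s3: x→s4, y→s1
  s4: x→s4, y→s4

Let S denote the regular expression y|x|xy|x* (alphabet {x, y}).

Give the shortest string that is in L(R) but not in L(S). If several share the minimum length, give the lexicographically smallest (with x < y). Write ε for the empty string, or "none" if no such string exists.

The string yx is accepted by R but not by S.
No shorter string lies in the difference, and yx is the lexicographically first length-2 string in L(R) \ L(S).

yx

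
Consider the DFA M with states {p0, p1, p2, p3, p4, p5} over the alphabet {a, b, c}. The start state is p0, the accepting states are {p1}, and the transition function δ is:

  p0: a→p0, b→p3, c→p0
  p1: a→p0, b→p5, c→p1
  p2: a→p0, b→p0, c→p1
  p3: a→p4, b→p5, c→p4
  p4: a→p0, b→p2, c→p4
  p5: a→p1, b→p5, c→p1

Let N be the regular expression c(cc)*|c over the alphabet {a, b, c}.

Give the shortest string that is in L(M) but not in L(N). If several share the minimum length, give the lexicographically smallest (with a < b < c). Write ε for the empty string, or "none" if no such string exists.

The string bba is accepted by M but not by N.
No shorter string lies in the difference, and bba is the lexicographically first length-3 string in L(M) \ L(N).

bba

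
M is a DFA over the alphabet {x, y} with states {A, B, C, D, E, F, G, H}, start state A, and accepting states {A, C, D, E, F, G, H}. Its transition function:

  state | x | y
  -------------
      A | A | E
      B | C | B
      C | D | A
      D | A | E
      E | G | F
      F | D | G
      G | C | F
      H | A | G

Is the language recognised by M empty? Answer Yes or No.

No

The empty string ε is accepted: the run A ends in the accepting state A.
Since at least one string is accepted, L(M) is not empty.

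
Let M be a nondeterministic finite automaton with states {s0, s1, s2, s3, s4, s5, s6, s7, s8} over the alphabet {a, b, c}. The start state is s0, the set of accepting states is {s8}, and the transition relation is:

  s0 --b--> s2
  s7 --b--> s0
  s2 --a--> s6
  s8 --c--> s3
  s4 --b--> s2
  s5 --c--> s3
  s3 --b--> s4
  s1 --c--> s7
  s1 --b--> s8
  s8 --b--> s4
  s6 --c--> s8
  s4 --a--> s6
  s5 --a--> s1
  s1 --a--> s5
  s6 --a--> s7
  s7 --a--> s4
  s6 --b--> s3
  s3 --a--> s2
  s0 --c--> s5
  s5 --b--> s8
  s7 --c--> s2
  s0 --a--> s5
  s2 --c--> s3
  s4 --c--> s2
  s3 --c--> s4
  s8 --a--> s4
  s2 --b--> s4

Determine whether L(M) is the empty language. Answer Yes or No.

No

The string ab is accepted: the run s0 → s5 → s8 ends in the accepting state s8.
Since at least one string is accepted, L(M) is not empty.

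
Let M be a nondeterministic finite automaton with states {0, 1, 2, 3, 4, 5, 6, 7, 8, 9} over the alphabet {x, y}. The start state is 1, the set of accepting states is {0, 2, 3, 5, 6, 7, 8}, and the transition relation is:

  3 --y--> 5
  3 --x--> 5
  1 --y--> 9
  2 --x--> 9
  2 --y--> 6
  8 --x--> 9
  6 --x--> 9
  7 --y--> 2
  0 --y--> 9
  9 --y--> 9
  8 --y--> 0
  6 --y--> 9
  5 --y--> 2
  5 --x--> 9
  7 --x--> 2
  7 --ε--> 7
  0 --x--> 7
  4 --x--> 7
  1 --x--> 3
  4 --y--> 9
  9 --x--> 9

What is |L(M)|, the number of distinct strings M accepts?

The useful subgraph on states {1, 2, 3, 5, 6} is acyclic, so L(M) is finite; the longest accepting path visits 5 useful states, giving maximum string length 4.
Counting accepting paths from 1 by length: 1 of length 1, 2 of length 2, 2 of length 3, 2 of length 4. Total 7.

7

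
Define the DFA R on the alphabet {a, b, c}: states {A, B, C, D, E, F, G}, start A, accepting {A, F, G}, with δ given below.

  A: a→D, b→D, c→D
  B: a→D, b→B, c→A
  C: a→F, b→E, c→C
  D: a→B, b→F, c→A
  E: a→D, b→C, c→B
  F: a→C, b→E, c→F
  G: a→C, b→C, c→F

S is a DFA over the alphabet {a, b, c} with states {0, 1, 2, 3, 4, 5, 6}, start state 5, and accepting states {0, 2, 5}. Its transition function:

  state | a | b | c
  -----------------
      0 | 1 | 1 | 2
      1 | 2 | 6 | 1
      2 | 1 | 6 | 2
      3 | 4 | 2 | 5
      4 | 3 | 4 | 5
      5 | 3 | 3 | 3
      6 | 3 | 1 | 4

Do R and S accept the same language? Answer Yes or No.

Yes

Exploring the product automaton R × S from the start pair (A, 5), following both machines on each input symbol, reaches 6 state pairs: (A, 5), (D, 3), (B, 4), (F, 2), (C, 1), (E, 6).
R accepts in {A, F, G} and S accepts in {0, 2, 5}. In every reachable pair the two components are either both accepting — (A, 5), (F, 2) — or both non-accepting, so no string is accepted by exactly one of the machines: L(R) \ L(S) and L(S) \ L(R) are both empty.
Hence every string is accepted by R iff it is accepted by S, and the two languages coincide.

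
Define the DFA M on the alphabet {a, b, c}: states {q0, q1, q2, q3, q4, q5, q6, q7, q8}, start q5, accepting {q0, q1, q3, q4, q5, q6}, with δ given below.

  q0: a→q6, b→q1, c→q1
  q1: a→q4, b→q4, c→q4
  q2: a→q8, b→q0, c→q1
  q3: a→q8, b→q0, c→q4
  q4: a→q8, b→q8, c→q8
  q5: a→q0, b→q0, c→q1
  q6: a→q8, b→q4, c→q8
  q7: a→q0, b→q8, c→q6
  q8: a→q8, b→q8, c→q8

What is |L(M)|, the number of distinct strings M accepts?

27

The useful subgraph on states {q0, q1, q4, q5, q6} is acyclic, so L(M) is finite; the longest accepting path visits 4 useful states, giving maximum string length 3.
Counting accepting paths from q5 by length: 1 of length 0, 3 of length 1, 9 of length 2, 14 of length 3. Total 27.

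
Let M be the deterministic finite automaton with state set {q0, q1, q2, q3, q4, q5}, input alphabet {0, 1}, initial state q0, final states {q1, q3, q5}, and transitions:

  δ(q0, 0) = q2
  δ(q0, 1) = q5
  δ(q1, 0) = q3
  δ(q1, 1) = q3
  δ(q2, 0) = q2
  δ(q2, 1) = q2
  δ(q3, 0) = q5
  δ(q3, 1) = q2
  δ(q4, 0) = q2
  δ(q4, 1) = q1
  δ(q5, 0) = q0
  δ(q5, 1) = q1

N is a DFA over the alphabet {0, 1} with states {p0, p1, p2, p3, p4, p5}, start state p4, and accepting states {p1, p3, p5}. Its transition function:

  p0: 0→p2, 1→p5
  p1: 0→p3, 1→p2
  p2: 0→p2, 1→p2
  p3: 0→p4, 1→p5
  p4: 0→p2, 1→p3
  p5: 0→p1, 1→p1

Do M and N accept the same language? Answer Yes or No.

Exploring the product automaton M × N from the start pair (q0, p4), following both machines on each input symbol, reaches 5 state pairs: (q0, p4), (q2, p2), (q5, p3), (q1, p5), (q3, p1).
M accepts in {q1, q3, q5} and N accepts in {p1, p3, p5}. In every reachable pair the two components are either both accepting — (q5, p3), (q1, p5), (q3, p1) — or both non-accepting, so no string is accepted by exactly one of the machines: L(M) \ L(N) and L(N) \ L(M) are both empty.
Hence every string is accepted by M iff it is accepted by N, and the two languages coincide.

Yes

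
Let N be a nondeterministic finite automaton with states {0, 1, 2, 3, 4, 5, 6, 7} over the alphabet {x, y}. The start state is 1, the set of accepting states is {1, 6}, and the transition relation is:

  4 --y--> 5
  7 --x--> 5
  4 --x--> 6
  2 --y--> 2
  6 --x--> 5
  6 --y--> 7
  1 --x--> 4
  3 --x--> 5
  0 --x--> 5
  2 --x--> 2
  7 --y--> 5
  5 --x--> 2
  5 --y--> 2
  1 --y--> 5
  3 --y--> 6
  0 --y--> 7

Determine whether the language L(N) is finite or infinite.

finite

The useful states (reachable from 1 and able to reach an accepting state) are {1, 4, 6}.
Restricted to these states the transition graph has no cycle, so every accepting path has bounded length and L is finite.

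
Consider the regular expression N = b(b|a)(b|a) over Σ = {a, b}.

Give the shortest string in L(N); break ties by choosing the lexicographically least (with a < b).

By inspection of the expression, no string of length less than 3 matches, and baa is the lexicographically first match of length 3.

baa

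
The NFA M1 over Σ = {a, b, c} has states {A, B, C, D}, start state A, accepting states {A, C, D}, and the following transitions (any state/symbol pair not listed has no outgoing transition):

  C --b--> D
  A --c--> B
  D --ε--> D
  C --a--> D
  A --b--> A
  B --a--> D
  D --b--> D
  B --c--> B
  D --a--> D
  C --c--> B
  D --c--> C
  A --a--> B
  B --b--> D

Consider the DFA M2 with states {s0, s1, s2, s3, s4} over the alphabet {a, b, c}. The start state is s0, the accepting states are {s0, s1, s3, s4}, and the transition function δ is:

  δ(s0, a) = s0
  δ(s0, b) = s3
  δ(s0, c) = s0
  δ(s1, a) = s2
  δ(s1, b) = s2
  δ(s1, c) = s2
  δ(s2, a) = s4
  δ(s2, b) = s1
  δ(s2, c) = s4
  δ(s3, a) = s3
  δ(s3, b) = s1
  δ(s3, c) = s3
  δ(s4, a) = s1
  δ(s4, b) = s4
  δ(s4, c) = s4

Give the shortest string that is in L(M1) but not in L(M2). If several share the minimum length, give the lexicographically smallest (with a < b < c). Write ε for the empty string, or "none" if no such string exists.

The string bbb is accepted by M1 but not by M2.
No shorter string lies in the difference, and bbb is the lexicographically first length-3 string in L(M1) \ L(M2).

bbb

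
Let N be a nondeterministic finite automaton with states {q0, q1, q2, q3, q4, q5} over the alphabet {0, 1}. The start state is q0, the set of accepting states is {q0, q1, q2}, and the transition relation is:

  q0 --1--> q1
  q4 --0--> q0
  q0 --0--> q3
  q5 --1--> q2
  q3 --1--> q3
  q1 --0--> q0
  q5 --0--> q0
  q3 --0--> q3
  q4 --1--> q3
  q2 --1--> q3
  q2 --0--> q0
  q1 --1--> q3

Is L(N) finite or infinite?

State q0 is reachable from the start and can reach an accepting state, and it lies on the cycle q0 → q1 → q0.
Traversing that cycle any number of times yields accepted strings of unbounded length, so the language is infinite.

infinite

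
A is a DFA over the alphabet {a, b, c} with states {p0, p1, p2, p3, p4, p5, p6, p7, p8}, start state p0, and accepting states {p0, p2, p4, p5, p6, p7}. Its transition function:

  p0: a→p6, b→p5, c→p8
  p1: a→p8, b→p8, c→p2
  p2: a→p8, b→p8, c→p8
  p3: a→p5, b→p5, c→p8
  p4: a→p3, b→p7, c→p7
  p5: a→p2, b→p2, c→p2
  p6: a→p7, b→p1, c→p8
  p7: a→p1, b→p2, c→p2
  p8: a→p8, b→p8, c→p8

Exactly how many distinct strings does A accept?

The useful subgraph on states {p0, p1, p2, p5, p6, p7} is acyclic, so L(A) is finite; the longest accepting path visits 5 useful states, giving maximum string length 4.
Counting accepting paths from p0 by length: 1 of length 0, 2 of length 1, 4 of length 2, 3 of length 3, 1 of length 4. Total 11.

11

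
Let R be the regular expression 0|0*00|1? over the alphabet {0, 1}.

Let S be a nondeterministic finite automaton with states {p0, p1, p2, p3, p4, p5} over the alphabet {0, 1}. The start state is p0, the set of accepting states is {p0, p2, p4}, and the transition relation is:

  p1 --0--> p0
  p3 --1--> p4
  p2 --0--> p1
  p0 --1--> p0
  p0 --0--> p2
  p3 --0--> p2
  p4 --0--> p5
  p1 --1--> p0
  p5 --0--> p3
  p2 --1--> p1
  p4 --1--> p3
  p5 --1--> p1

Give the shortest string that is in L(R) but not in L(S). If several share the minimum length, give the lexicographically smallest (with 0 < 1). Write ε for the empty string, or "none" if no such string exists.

00

The string 00 is accepted by R but not by S.
No shorter string lies in the difference, and 00 is the lexicographically first length-2 string in L(R) \ L(S).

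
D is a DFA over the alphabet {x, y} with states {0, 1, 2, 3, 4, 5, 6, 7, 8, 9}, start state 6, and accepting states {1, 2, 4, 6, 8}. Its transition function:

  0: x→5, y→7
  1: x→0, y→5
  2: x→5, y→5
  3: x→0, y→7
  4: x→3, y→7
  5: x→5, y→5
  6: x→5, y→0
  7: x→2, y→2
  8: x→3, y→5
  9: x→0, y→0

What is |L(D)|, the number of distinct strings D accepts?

3

The useful subgraph on states {0, 2, 6, 7} is acyclic, so L(D) is finite; the longest accepting path visits 4 useful states, giving maximum string length 3.
Counting accepting paths from 6 by length: 1 of length 0, 2 of length 3. Total 3.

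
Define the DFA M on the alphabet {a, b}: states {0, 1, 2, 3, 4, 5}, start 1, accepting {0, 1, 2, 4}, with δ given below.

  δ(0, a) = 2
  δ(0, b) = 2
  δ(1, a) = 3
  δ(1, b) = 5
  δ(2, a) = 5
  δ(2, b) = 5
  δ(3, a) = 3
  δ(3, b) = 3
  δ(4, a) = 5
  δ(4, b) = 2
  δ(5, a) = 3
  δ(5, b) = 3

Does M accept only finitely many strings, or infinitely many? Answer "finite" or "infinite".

finite

The useful states (reachable from 1 and able to reach an accepting state) are {1}.
Restricted to these states the transition graph has no cycle, so every accepting path has bounded length and L is finite.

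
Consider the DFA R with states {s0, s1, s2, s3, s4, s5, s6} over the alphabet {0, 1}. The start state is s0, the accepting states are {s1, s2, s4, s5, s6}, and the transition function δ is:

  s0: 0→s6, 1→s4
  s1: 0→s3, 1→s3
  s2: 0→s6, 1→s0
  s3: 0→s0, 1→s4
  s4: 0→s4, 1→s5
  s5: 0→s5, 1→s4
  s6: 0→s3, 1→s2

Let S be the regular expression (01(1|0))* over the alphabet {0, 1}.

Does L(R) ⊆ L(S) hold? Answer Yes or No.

No

The string 0 is in L(R) but not in L(S).
So L(R) ⊄ L(S).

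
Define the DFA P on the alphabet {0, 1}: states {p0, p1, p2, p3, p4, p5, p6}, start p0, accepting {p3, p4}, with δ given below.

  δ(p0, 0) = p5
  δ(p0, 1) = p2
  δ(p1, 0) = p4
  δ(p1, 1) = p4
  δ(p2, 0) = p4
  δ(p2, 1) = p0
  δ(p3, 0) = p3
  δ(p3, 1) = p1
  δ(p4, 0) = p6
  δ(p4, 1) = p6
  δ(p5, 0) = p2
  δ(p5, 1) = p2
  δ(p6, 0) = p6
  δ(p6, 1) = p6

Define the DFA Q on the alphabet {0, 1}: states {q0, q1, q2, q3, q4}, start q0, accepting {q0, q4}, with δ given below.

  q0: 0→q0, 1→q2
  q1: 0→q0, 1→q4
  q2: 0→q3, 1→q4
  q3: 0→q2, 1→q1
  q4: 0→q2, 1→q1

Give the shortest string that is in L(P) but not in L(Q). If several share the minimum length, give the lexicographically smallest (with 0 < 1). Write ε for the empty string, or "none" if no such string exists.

10

The string 10 is accepted by P but not by Q.
No shorter string lies in the difference, and 10 is the lexicographically first length-2 string in L(P) \ L(Q).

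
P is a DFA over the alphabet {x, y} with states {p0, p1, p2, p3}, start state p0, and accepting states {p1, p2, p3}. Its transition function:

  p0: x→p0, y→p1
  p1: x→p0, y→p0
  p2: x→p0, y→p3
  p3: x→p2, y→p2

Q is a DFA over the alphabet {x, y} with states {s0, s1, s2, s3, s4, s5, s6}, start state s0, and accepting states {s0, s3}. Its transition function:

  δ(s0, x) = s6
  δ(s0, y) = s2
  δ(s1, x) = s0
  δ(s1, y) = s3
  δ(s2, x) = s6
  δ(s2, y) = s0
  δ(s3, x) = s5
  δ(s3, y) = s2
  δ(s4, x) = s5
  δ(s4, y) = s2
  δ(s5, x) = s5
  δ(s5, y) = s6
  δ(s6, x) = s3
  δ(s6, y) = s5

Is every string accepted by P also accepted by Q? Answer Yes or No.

The string y is in L(P) but not in L(Q).
So L(P) ⊄ L(Q).

No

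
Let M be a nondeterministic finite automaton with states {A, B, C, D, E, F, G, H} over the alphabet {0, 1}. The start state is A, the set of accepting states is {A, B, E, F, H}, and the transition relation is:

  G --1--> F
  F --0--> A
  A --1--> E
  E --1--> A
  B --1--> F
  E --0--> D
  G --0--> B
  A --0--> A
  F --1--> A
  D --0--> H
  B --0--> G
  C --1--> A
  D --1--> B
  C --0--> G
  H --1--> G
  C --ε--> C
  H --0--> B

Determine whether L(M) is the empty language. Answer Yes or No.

The empty string ε is accepted: the run A ends in the accepting state A.
Since at least one string is accepted, L(M) is not empty.

No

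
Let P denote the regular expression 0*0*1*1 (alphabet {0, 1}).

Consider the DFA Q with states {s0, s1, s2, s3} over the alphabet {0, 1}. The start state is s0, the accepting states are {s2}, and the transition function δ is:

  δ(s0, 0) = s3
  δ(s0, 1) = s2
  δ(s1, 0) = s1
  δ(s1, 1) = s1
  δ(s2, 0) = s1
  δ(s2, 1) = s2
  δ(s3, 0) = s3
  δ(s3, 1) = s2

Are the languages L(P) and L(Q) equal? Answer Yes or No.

Converting the expression P to a DFA (subset construction, then merging equivalent states) gives the minimal DFA with states {p0, p1, p2}, start state p0, accepting states {p1} and transitions p0: 0→p0, 1→p1; p1: 0→p2, 1→p1; p2: 0→p2, 1→p2.
Exploring the product automaton P × Q from the start pair (p0, s0), following both machines on each input symbol, reaches 4 state pairs: (p0, s0), (p0, s3), (p1, s2), (p2, s1).
P accepts in {p1} and Q accepts in {s2}. In every reachable pair the two components are either both accepting — (p1, s2) — or both non-accepting, so no string is accepted by exactly one of the machines: L(P) \ L(Q) and L(Q) \ L(P) are both empty.
Hence every string is accepted by P iff it is accepted by Q, and the two languages coincide.

Yes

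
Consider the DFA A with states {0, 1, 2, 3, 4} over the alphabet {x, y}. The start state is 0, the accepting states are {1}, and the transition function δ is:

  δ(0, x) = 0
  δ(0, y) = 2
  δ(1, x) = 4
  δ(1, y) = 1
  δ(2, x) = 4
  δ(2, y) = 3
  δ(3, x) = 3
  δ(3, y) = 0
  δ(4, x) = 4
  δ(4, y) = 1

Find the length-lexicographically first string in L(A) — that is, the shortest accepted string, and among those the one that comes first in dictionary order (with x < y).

yxy

A breadth-first search from 0 reaches an accepting state first via the path 0 → 2 → 4 → 1 on input yxy.
No string of length < 3 is accepted (BFS exhausts all shorter strings without reaching an accepting state), and yxy is the lexicographically least accepting string of length 3.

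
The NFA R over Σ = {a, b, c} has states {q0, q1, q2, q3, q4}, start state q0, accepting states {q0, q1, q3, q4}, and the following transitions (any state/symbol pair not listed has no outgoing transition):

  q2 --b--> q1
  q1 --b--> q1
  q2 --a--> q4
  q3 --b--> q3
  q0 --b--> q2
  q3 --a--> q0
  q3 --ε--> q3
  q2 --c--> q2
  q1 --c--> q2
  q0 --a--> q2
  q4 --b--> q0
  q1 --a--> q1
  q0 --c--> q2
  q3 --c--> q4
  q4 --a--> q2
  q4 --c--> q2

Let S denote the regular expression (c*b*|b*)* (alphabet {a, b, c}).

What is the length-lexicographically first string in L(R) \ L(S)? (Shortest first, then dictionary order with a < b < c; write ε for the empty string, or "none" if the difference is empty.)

aa

The string aa is accepted by R but not by S.
No shorter string lies in the difference, and aa is the lexicographically first length-2 string in L(R) \ L(S).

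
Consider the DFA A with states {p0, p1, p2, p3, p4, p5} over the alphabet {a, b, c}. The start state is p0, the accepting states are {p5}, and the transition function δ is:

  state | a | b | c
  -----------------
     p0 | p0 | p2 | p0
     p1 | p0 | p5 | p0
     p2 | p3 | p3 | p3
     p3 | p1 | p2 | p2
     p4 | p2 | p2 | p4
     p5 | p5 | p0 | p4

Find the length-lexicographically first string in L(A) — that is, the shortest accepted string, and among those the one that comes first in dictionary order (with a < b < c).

A breadth-first search from p0 reaches an accepting state first via the path p0 → p2 → p3 → p1 → p5 on input baab.
No string of length < 4 is accepted (BFS exhausts all shorter strings without reaching an accepting state), and baab is the lexicographically least accepting string of length 4.

baab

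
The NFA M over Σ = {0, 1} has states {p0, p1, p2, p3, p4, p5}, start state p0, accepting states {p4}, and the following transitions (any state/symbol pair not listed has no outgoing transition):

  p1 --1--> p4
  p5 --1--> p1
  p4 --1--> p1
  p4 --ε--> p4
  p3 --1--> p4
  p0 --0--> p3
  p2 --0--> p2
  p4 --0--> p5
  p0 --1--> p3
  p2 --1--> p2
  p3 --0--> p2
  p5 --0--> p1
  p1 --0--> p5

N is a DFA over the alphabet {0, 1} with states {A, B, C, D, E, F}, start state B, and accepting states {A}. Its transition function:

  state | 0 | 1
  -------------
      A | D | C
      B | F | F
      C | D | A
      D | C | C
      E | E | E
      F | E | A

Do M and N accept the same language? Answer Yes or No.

Yes

Exploring the product automaton M × N from the start pair (p0, B), following both machines on each input symbol, reaches 6 state pairs: (p0, B), (p3, F), (p2, E), (p4, A), (p5, D), (p1, C).
M accepts in {p4} and N accepts in {A}. In every reachable pair the two components are either both accepting — (p4, A) — or both non-accepting, so no string is accepted by exactly one of the machines: L(M) \ L(N) and L(N) \ L(M) are both empty.
Hence every string is accepted by M iff it is accepted by N, and the two languages coincide.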